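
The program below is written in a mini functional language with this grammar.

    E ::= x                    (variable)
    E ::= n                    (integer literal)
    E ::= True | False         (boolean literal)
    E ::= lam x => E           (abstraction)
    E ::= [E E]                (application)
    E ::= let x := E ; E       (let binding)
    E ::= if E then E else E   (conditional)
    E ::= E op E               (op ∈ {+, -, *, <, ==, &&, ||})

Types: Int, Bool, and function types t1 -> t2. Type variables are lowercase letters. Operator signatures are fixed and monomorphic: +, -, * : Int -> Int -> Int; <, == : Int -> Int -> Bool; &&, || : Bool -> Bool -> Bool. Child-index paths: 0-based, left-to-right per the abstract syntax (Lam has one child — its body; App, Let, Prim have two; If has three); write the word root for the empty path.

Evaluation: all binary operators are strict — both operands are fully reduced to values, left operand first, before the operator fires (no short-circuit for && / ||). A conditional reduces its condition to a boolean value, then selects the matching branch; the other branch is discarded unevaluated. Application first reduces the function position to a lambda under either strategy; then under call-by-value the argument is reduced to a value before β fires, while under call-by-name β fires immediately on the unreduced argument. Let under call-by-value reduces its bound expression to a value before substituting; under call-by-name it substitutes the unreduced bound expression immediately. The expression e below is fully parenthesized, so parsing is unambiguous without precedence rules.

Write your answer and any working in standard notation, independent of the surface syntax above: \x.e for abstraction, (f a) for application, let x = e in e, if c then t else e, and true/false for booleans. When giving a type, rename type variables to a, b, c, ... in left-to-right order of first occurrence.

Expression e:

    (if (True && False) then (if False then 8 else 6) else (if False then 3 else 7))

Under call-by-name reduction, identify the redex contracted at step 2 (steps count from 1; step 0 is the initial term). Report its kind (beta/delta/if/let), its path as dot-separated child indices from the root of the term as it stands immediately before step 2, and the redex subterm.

Trace:
step 0: (if (true && false) then (if false then 8 else 6) else (if false then 3 else 7))
step 1: [delta@0] (if false then (if false then 8 else 6) else (if false then 3 else 7))
step 2: [if@root] (if false then 3 else 7)

Answer: if at root : (if false then (if false then 8 else 6) else (if false then 3 else 7))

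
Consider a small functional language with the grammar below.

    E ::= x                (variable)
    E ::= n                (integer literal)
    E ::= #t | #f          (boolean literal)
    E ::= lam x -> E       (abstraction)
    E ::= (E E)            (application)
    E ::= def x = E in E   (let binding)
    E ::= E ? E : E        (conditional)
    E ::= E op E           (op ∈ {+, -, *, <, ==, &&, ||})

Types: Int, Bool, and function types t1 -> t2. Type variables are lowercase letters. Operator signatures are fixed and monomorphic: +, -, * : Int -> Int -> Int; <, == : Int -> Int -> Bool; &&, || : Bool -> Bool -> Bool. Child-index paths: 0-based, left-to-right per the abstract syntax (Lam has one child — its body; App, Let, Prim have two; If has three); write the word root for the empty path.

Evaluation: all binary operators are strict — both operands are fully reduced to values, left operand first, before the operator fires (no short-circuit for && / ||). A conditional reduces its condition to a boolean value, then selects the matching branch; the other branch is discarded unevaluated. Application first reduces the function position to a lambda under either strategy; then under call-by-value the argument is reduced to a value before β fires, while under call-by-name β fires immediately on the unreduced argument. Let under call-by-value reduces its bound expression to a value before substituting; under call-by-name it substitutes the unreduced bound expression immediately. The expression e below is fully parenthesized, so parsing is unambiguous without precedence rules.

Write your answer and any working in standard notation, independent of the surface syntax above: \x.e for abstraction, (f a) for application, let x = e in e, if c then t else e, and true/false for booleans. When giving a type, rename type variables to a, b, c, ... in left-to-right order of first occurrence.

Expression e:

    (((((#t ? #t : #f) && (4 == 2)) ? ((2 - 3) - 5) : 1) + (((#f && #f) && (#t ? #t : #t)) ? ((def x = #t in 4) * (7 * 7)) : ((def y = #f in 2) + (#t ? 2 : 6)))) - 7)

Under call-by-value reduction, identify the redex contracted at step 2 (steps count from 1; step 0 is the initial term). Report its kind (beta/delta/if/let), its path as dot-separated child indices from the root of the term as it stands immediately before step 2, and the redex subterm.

Answer: delta at 0.0.0.1 : (4 == 2)

Derivation:
step 0: (((if ((if true then true else false) && (4 == 2)) then ((2 - 3) - 5) else 1) + (if ((false && false) && (if true then true else true)) then ((let x = true in 4) * (7 * 7)) else ((let y = false in 2) + (if true then 2 else 6)))) - 7)
step 1: [if@0.0.0.0] (((if (true && (4 == 2)) then ((2 - 3) - 5) else 1) + (if ((false && false) && (if true then true else true)) then ((let x = true in 4) * (7 * 7)) else ((let y = false in 2) + (if true then 2 else 6)))) - 7)
step 2: [delta@0.0.0.1] (((if (true && false) then ((2 - 3) - 5) else 1) + (if ((false && false) && (if true then true else true)) then ((let x = true in 4) * (7 * 7)) else ((let y = false in 2) + (if true then 2 else 6)))) - 7)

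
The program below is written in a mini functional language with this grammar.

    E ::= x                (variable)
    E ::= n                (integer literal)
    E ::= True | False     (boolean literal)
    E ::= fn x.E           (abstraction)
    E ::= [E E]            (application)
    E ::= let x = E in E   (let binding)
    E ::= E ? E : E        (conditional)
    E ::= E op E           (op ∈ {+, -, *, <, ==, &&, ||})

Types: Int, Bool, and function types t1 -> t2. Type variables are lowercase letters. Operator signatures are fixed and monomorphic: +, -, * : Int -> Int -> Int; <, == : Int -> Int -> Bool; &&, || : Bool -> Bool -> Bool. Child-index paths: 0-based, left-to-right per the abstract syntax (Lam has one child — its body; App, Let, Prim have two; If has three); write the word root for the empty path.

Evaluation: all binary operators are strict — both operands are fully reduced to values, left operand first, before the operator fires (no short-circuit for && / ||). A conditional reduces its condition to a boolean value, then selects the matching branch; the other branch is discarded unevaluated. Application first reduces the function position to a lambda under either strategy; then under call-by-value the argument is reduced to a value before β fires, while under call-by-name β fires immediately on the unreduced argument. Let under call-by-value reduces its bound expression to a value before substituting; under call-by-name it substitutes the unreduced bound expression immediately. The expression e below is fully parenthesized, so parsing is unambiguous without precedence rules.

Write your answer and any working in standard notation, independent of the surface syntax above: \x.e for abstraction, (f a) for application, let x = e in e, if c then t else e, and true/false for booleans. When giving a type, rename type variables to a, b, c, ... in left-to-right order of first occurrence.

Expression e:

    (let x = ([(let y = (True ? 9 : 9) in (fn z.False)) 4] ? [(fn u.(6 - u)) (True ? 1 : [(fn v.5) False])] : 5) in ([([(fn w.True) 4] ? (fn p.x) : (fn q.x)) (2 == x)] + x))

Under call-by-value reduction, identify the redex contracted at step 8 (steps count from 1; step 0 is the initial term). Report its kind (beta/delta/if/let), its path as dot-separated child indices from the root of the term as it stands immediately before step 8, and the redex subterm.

Trace:
step 0: (let x = (if ((let y = (if true then 9 else 9) in (\z.false)) 4) then ((\u.(6 - u)) (if true then 1 else ((\v.5) false))) else 5) in (((if ((\w.true) 4) then (\p.x) else (\q.x)) (2 == x)) + x))
step 1: [if@0.0.0.0] (let x = (if ((let y = 9 in (\z.false)) 4) then ((\u.(6 - u)) (if true then 1 else ((\v.5) false))) else 5) in (((if ((\w.true) 4) then (\p.x) else (\q.x)) (2 == x)) + x))
step 2: [let@0.0.0] (let x = (if ((\z.false) 4) then ((\u.(6 - u)) (if true then 1 else ((\v.5) false))) else 5) in (((if ((\w.true) 4) then (\p.x) else (\q.x)) (2 == x)) + x))
step 3: [beta@0.0] (let x = (if false then ((\u.(6 - u)) (if true then 1 else ((\v.5) false))) else 5) in (((if ((\w.true) 4) then (\p.x) else (\q.x)) (2 == x)) + x))
step 4: [if@0] (let x = 5 in (((if ((\w.true) 4) then (\p.x) else (\q.x)) (2 == x)) + x))
step 5: [let@root] (((if ((\w.true) 4) then (\p.5) else (\q.5)) (2 == 5)) + 5)
step 6: [beta@0.0.0] (((if true then (\p.5) else (\q.5)) (2 == 5)) + 5)
step 7: [if@0.0] (((\p.5) (2 == 5)) + 5)
step 8: [delta@0.1] (((\p.5) false) + 5)

Answer: delta at 0.1 : (2 == 5)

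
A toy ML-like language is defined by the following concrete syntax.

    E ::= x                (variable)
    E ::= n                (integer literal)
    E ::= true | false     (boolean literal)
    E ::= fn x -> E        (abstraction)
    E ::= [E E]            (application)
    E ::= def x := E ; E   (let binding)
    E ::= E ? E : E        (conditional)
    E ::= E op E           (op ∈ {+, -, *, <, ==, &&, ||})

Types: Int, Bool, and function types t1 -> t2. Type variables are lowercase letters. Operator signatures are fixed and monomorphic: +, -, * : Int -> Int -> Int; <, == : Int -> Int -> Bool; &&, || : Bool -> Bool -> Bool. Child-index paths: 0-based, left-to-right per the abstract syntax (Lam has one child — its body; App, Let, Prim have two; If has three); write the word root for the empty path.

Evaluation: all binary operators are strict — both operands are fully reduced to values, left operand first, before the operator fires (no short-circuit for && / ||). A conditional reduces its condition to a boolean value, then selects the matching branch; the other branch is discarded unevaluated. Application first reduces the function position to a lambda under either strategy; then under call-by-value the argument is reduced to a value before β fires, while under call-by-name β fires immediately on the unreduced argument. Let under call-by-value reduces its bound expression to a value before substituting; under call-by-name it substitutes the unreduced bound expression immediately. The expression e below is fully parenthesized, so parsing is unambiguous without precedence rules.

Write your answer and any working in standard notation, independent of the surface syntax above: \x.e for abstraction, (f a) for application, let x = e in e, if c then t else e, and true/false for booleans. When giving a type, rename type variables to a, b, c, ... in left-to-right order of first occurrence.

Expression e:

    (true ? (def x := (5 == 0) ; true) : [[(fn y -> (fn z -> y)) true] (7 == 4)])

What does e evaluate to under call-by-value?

Derivation:
step 0: (if true then (let x = (5 == 0) in true) else (((\y.(\z.y)) true) (7 == 4)))
step 1: [if@root] (let x = (5 == 0) in true)
step 2: [delta@0] (let x = false in true)
step 3: [let@root] true

Answer: true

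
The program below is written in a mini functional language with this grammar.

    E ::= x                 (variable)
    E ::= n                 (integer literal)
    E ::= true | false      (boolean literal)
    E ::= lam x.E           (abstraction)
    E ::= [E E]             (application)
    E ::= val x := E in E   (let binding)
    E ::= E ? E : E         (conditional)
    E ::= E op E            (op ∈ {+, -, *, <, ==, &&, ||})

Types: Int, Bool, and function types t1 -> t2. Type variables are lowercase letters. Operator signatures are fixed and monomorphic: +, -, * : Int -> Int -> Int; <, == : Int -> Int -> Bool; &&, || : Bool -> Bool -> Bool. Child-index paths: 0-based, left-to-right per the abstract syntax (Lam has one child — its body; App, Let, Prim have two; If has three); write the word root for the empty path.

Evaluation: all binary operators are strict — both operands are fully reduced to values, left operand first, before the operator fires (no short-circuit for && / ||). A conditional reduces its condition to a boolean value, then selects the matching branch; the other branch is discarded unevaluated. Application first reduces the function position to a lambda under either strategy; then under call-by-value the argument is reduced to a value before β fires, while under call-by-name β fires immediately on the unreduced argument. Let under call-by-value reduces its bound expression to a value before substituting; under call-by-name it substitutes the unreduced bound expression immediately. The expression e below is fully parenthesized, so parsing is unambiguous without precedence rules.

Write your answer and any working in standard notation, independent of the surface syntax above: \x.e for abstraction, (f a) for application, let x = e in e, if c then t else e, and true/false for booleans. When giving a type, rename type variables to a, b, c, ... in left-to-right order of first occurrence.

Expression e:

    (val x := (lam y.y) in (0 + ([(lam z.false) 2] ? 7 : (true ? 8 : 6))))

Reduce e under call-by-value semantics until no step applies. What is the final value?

Derivation:
step 0: (let x = (\y.y) in (0 + (if ((\z.false) 2) then 7 else (if true then 8 else 6))))
step 1: [let@root] (0 + (if ((\z.false) 2) then 7 else (if true then 8 else 6)))
step 2: [beta@1.0] (0 + (if false then 7 else (if true then 8 else 6)))
step 3: [if@1] (0 + (if true then 8 else 6))
step 4: [if@1] (0 + 8)
step 5: [delta@root] 8

Answer: 8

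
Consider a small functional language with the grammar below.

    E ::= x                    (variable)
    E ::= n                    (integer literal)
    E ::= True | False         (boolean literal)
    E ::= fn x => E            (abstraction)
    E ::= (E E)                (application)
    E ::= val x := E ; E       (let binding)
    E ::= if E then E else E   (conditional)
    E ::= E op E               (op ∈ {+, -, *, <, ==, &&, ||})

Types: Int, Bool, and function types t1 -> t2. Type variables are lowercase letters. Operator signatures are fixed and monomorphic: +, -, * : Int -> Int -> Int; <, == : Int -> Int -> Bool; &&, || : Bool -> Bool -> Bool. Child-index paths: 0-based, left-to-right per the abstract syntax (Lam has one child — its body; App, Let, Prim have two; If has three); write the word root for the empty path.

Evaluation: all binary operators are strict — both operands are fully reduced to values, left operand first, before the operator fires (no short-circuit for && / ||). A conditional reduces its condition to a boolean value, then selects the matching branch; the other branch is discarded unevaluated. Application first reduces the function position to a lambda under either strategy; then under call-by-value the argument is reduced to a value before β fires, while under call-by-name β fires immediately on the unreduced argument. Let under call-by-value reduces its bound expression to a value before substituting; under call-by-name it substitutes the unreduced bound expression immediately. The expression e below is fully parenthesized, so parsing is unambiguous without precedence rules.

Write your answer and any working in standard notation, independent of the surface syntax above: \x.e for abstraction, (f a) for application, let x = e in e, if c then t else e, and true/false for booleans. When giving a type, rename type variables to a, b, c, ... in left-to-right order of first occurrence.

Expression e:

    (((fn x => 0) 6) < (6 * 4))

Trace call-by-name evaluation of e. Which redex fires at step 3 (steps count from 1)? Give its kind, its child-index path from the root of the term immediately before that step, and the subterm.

Working:
step 0: (((\x.0) 6) < (6 * 4))
step 1: [beta@0] (0 < (6 * 4))
step 2: [delta@1] (0 < 24)
step 3: [delta@root] true

Answer: delta at root : (0 < 24)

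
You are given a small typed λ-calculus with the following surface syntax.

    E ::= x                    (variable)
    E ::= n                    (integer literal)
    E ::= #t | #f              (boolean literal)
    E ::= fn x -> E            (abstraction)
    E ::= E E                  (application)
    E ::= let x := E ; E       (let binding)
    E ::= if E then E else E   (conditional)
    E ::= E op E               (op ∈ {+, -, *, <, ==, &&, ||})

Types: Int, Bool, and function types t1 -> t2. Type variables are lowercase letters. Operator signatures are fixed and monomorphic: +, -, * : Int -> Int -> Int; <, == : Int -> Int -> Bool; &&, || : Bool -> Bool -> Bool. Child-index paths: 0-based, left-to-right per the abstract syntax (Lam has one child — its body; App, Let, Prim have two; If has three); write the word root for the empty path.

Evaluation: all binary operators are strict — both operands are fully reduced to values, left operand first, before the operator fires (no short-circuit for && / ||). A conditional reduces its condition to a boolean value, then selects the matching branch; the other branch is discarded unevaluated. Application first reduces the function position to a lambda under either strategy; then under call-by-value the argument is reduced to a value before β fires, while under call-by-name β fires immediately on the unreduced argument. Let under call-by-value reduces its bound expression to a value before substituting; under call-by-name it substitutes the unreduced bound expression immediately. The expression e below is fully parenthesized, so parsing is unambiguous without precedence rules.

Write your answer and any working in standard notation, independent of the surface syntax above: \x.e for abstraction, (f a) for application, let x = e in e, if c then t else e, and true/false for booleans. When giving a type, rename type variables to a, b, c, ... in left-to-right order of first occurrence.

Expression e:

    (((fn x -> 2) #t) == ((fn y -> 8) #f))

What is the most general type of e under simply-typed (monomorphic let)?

Derivation:
\x._ : a -> Int
  unify a -> Int ~ Bool -> b
  unify a ~ Bool
  unify Int ~ b
_ _ : Int
  unify Int ~ Int
\y._ : c -> Int
  unify c -> Int ~ Bool -> d
  unify c ~ Bool
  unify Int ~ d
_ _ : Int
  unify Int ~ Int

Answer: Bool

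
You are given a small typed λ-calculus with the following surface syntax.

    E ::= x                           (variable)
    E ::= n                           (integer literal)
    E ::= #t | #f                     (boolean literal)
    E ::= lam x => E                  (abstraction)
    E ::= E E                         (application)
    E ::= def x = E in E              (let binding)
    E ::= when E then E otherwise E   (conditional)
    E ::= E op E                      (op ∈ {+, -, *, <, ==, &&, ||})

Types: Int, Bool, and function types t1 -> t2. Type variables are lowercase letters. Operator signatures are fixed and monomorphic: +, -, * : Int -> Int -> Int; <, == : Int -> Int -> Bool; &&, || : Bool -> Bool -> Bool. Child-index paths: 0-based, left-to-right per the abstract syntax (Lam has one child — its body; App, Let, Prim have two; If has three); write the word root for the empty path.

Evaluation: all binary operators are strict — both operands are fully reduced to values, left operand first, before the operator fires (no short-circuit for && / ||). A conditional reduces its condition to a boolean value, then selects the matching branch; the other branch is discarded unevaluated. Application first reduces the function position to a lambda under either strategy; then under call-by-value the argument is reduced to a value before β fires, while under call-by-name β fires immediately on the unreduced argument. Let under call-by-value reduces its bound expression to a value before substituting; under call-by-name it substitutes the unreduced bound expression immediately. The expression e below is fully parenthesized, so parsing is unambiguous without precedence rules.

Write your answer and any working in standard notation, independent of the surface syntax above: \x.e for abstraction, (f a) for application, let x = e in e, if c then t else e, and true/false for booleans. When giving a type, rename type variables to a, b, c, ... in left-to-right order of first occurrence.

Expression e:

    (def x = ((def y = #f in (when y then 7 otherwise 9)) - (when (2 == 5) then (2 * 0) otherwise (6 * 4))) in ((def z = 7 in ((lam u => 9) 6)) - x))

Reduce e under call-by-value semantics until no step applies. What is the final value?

Answer: 24

Trace:
step 0: (let x = ((let y = false in (if y then 7 else 9)) - (if (2 == 5) then (2 * 0) else (6 * 4))) in ((let z = 7 in ((\u.9) 6)) - x))
step 1: [let@0.0] (let x = ((if false then 7 else 9) - (if (2 == 5) then (2 * 0) else (6 * 4))) in ((let z = 7 in ((\u.9) 6)) - x))
step 2: [if@0.0] (let x = (9 - (if (2 == 5) then (2 * 0) else (6 * 4))) in ((let z = 7 in ((\u.9) 6)) - x))
step 3: [delta@0.1.0] (let x = (9 - (if false then (2 * 0) else (6 * 4))) in ((let z = 7 in ((\u.9) 6)) - x))
step 4: [if@0.1] (let x = (9 - (6 * 4)) in ((let z = 7 in ((\u.9) 6)) - x))
step 5: [delta@0.1] (let x = (9 - 24) in ((let z = 7 in ((\u.9) 6)) - x))
step 6: [delta@0] (let x = -15 in ((let z = 7 in ((\u.9) 6)) - x))
step 7: [let@root] ((let z = 7 in ((\u.9) 6)) - -15)
step 8: [let@0] (((\u.9) 6) - -15)
step 9: [beta@0] (9 - -15)
step 10: [delta@root] 24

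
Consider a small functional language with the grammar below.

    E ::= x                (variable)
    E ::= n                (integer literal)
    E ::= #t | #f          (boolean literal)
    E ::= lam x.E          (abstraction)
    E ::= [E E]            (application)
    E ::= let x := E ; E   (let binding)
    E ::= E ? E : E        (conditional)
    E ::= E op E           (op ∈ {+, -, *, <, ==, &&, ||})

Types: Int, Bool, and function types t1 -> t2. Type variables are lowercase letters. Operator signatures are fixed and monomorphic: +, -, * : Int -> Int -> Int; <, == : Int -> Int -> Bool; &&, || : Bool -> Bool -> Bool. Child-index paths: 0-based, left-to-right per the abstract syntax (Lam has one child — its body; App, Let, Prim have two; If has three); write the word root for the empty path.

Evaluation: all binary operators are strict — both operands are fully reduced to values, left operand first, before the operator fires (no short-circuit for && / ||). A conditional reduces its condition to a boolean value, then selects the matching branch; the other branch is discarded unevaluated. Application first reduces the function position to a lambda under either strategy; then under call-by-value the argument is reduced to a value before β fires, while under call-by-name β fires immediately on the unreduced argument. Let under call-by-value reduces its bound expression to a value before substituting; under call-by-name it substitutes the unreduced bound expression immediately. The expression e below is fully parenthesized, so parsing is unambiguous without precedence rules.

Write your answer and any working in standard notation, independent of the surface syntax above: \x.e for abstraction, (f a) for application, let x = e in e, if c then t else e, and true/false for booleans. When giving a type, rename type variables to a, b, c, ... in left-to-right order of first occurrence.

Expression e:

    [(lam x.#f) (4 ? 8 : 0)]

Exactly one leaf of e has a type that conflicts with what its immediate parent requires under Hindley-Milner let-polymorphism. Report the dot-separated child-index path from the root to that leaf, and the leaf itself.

Derivation:
\x._ : a -> Bool
  unify Int ~ Bool
  FAIL: mismatch Int ~ Bool

Answer: 1.0 : 4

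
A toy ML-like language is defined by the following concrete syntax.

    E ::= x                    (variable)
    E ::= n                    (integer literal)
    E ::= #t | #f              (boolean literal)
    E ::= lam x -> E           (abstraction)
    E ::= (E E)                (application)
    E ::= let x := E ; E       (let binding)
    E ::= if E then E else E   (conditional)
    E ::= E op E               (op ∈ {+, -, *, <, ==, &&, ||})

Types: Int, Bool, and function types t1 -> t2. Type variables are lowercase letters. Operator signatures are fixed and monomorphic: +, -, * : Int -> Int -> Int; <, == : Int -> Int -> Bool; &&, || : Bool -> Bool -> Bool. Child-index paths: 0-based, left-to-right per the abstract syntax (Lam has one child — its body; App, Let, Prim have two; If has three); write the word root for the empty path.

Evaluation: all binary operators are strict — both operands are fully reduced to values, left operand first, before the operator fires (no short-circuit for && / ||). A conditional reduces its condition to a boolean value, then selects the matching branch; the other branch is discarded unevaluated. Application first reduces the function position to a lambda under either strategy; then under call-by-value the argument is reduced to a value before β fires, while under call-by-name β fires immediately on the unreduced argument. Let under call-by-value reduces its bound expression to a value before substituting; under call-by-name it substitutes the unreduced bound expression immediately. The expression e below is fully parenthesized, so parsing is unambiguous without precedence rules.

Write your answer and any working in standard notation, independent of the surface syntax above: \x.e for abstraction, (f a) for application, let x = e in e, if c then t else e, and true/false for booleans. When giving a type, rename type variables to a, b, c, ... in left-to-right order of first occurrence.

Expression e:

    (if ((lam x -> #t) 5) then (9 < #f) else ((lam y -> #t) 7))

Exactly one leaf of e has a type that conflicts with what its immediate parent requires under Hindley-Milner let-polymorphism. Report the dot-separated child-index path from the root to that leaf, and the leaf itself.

Working:
\x._ : a -> Bool
  unify a -> Bool ~ Int -> b
  unify a ~ Int
  unify Bool ~ b
_ _ : Bool
  unify Bool ~ Bool
  unify Int ~ Int
  unify Bool ~ Int
  FAIL: mismatch Bool ~ Int

Answer: 1.1 : false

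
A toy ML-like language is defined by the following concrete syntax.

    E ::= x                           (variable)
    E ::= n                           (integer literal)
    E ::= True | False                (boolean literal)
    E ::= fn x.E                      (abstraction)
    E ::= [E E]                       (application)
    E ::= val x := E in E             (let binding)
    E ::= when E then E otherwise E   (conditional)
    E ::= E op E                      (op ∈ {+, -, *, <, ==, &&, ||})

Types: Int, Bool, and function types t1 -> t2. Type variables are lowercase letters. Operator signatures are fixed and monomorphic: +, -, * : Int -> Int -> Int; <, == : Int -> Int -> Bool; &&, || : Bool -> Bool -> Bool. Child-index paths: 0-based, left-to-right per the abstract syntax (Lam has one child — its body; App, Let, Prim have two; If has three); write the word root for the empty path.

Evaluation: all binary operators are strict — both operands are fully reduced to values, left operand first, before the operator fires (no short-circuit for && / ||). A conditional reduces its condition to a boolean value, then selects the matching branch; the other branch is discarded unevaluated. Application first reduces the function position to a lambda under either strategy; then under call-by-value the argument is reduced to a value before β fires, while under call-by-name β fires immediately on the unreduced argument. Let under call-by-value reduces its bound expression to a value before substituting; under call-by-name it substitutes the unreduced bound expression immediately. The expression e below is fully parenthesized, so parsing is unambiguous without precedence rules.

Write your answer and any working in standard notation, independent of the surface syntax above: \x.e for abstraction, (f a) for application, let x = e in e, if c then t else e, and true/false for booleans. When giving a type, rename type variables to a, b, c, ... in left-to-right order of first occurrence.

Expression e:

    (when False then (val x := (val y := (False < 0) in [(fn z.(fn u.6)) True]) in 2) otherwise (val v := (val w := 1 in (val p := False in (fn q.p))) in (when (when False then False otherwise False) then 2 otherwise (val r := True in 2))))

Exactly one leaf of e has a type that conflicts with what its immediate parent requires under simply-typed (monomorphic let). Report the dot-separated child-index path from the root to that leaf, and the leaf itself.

Trace:
  unify Bool ~ Bool
  unify Bool ~ Int
  FAIL: mismatch Bool ~ Int

Answer: 1.0.0.0 : false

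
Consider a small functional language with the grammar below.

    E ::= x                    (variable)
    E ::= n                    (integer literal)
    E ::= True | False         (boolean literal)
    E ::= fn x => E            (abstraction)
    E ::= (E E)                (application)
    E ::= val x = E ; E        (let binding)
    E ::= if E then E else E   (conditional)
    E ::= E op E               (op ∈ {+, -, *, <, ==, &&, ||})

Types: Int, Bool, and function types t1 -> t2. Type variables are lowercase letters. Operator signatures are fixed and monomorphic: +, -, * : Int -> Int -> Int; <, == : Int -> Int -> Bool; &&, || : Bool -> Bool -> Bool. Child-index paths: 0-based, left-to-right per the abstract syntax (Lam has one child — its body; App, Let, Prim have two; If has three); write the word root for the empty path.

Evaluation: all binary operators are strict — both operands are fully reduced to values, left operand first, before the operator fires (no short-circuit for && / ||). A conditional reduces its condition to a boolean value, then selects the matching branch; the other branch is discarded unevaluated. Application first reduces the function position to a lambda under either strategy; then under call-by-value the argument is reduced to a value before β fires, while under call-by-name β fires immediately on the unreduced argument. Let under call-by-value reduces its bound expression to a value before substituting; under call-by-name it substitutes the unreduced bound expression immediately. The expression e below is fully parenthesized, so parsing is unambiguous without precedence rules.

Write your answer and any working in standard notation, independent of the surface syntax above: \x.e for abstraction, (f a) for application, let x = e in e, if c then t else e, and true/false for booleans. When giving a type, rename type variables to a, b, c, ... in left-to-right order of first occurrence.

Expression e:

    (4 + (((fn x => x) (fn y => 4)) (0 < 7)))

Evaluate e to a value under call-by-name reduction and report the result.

Answer: 8

Derivation:
step 0: (4 + (((\x.x) (\y.4)) (0 < 7)))
step 1: [beta@1.0] (4 + ((\y.4) (0 < 7)))
step 2: [beta@1] (4 + 4)
step 3: [delta@root] 8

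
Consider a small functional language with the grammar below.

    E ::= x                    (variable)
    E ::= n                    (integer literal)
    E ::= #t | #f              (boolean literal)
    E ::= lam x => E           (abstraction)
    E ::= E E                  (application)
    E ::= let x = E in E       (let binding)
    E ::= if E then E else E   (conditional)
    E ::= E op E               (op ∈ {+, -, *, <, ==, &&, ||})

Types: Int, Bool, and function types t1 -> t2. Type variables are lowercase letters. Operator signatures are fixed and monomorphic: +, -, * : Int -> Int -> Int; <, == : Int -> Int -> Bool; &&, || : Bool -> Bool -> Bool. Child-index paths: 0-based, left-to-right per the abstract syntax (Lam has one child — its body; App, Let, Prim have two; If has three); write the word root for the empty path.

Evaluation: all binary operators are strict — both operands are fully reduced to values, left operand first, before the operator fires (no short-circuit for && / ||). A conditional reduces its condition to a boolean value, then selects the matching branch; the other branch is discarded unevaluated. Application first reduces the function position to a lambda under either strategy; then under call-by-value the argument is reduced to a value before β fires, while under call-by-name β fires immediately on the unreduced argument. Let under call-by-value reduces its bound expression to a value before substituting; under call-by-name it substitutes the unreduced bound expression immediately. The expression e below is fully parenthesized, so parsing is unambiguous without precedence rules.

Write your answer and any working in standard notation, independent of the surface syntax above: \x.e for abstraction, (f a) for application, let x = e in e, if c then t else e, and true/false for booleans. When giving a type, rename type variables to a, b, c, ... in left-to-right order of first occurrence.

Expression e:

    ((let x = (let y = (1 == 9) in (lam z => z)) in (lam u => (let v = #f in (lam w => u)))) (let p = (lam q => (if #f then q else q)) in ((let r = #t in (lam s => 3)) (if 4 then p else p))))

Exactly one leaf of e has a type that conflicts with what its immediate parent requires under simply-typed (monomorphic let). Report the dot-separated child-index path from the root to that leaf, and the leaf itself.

Answer: 1.1.1.0 : 4

Derivation:
  unify Int ~ Int
  unify Int ~ Int
let y : Bool
z : a
\z._ : a -> a
let x : a -> a
let v : Bool
u : b
\w._ : c -> b
\u._ : b -> c -> b
  unify Bool ~ Bool
q : d
q : d
  unify d ~ d
\q._ : d -> d
let p : d -> d
let r : Bool
\s._ : e -> Int
  unify Int ~ Bool
  FAIL: mismatch Int ~ Bool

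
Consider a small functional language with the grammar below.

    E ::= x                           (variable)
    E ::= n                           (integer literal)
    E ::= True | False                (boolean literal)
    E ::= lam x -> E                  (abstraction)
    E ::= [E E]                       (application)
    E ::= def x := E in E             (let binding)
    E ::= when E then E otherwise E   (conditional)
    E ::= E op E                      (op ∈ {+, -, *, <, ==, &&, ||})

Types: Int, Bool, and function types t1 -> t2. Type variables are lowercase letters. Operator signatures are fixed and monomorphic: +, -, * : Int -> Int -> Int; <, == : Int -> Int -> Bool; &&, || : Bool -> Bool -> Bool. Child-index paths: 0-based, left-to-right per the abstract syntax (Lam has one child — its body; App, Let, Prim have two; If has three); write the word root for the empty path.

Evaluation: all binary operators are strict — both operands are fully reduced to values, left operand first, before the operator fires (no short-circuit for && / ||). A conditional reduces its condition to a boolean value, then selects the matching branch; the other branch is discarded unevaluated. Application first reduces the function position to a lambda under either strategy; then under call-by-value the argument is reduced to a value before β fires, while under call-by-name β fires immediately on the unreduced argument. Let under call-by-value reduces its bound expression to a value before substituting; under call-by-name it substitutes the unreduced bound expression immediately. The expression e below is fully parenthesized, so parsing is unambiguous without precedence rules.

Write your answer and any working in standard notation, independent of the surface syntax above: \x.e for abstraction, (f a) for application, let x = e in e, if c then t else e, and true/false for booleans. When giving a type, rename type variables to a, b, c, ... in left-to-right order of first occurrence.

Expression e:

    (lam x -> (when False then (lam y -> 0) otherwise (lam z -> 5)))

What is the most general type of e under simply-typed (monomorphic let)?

Derivation:
  unify Bool ~ Bool
\y._ : b -> Int
\z._ : c -> Int
  unify b -> Int ~ c -> Int
  unify b ~ c
  unify Int ~ Int
\x._ : a -> c -> Int

Answer: a -> b -> Int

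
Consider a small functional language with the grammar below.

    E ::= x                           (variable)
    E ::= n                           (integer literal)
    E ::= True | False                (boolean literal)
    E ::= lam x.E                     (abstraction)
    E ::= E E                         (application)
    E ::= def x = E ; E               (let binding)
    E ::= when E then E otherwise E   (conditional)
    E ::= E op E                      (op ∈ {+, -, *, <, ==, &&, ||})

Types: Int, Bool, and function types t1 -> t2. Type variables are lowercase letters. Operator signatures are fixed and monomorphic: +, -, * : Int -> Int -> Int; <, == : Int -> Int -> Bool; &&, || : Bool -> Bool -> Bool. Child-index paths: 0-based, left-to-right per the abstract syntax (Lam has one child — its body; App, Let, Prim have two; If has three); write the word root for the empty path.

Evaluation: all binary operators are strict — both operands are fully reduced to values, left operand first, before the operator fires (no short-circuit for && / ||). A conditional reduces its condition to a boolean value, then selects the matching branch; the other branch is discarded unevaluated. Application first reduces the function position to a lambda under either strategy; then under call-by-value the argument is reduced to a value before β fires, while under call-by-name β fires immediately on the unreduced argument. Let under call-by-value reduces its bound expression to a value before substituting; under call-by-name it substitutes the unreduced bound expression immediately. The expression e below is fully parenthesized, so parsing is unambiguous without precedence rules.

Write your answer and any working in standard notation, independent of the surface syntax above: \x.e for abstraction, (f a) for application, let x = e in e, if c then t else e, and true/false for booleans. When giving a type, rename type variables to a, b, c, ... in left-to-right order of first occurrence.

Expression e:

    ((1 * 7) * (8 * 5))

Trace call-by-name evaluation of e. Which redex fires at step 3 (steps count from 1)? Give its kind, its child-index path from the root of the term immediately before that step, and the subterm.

Answer: delta at root : (7 * 40)

Working:
step 0: ((1 * 7) * (8 * 5))
step 1: [delta@0] (7 * (8 * 5))
step 2: [delta@1] (7 * 40)
step 3: [delta@root] 280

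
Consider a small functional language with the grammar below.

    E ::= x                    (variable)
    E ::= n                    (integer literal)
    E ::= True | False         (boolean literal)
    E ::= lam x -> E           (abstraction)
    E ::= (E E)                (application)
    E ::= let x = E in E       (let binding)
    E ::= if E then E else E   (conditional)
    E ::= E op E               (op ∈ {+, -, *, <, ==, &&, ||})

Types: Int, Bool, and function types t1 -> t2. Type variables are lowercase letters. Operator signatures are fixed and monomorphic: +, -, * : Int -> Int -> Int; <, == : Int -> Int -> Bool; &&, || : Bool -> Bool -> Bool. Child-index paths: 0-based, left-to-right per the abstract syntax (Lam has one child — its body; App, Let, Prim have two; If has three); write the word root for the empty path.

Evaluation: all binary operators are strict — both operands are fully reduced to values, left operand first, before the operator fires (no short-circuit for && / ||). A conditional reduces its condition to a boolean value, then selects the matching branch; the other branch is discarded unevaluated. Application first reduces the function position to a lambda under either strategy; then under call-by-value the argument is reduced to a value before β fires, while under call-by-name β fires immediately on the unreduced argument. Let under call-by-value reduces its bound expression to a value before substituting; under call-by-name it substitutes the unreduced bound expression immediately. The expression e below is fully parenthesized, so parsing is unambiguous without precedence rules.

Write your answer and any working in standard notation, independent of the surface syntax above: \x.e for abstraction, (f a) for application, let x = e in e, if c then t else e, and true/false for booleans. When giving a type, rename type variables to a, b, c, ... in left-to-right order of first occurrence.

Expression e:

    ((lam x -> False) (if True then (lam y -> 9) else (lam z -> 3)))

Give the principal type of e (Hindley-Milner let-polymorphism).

Derivation:
\x._ : a -> Bool
  unify Bool ~ Bool
\y._ : b -> Int
\z._ : c -> Int
  unify b -> Int ~ c -> Int
  unify b ~ c
  unify Int ~ Int
  unify a -> Bool ~ (c -> Int) -> d
  unify a ~ c -> Int
  unify Bool ~ d
_ _ : Bool

Answer: Bool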